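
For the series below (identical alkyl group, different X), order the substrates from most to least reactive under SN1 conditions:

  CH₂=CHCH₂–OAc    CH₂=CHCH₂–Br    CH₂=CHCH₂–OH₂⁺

Identical carbon frameworks mean the comparison reduces to leaving-group quality.
Rank by basicity of the departing species: weakest base leaves most easily.
CH₂=CHCH₂–Br loses Br⁻: pKₐ(HBr) ≈ -9
CH₂=CHCH₂–OH₂⁺ loses H₂O: pKₐ(H₃O⁺) ≈ -1.7
CH₂=CHCH₂–OAc loses AcO⁻: pKₐ(CH₃COOH) ≈ 4.8

CH₂=CHCH₂–Br > CH₂=CHCH₂–OH₂⁺ > CH₂=CHCH₂–OAc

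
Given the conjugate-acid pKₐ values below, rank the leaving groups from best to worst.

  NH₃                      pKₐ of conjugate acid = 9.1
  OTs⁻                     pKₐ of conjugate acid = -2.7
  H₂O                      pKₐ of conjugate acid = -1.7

Lower conjugate-acid pKₐ ⇒ weaker base ⇒ better leaving group.
Sorting by the given values: OTs⁻ (-2.7), H₂O (-1.7), NH₃ (9.1).

OTs⁻ > H₂O > NH₃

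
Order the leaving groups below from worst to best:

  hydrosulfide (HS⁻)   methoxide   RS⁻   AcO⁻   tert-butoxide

tert-butoxide < methoxide < RS⁻ < hydrosulfide (HS⁻) < AcO⁻

A good leaving group is a weak base: the lower the pKₐ of its conjugate acid, the more readily it departs.
AcO⁻: pKₐ(CH₃COOH) ≈ 4.8
hydrosulfide (HS⁻): pKₐ(H₂S) ≈ 7
RS⁻: pKₐ(RSH (a thiol)) ≈ 10.5
methoxide: pKₐ(CH₃OH) ≈ 15.5
tert-butoxide: pKₐ(t-BuOH) ≈ 18
Listed from poorest to best leaving group as asked.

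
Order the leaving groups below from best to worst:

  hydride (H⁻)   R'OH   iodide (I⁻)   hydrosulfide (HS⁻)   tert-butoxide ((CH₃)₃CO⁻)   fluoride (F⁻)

iodide (I⁻) > R'OH > fluoride (F⁻) > hydrosulfide (HS⁻) > tert-butoxide ((CH₃)₃CO⁻) > hydride (H⁻)

The more stable X⁻ (or X) is on its own — i.e. the weaker a base it is — the better a leaving group it makes.
iodide (I⁻): pKₐ(HI) ≈ -10
R'OH: pKₐ(R'OH₂⁺) ≈ -2.4
fluoride (F⁻): pKₐ(HF) ≈ 3.2
hydrosulfide (HS⁻): pKₐ(H₂S) ≈ 7
tert-butoxide ((CH₃)₃CO⁻): pKₐ(t-BuOH) ≈ 18
hydride (H⁻): pKₐ(H₂) ≈ 36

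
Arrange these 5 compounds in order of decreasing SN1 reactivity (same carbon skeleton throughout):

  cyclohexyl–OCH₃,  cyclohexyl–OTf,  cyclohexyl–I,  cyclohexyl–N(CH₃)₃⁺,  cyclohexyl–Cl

cyclohexyl–OTf > cyclohexyl–I > cyclohexyl–Cl > cyclohexyl–N(CH₃)₃⁺ > cyclohexyl–OCH₃

Identical carbon frameworks mean the comparison reduces to leaving-group quality.
A good leaving group is a weak base: the lower the pKₐ of its conjugate acid, the more readily it departs.
cyclohexyl–OTf loses OTf⁻: pKₐ(CF₃SO₃H (triflic acid)) ≈ -14
cyclohexyl–I loses I⁻: pKₐ(HI) ≈ -10
cyclohexyl–Cl loses Cl⁻: pKₐ(HCl) ≈ -7
cyclohexyl–N(CH₃)₃⁺ loses NR'₃: pKₐ(R'₃NH⁺) ≈ 10.7
cyclohexyl–OCH₃ loses CH₃O⁻: pKₐ(CH₃OH) ≈ 15.5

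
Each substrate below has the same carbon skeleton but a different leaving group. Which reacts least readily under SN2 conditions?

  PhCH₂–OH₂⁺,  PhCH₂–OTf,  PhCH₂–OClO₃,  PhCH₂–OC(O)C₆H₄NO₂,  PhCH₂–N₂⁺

PhCH₂–OC(O)C₆H₄NO₂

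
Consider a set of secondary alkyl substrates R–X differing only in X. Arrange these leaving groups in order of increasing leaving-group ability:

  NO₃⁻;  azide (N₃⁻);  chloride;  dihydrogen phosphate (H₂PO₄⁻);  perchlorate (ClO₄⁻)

azide (N₃⁻) < dihydrogen phosphate (H₂PO₄⁻) < NO₃⁻ < chloride < perchlorate (ClO₄⁻)

Rank by basicity of the departing species: weakest base leaves most easily.
perchlorate (ClO₄⁻): pKₐ(HClO₄) ≈ -10
chloride: pKₐ(HCl) ≈ -7 — moderately weak base
NO₃⁻: pKₐ(HNO₃) ≈ -1.3 — resonance-delocalised over three oxygens
dihydrogen phosphate (H₂PO₄⁻): pKₐ(H₃PO₄) ≈ 2.1 — moderate base; biological leaving group after further activation
azide (N₃⁻): pKₐ(HN₃) ≈ 4.7 — linear, resonance-stabilised
The question asks for worst first, so the sequence is read in increasing leaving-group ability.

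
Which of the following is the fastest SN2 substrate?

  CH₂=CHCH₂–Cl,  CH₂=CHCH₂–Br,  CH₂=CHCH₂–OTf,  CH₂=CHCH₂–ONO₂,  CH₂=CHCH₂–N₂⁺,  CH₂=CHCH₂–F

CH₂=CHCH₂–N₂⁺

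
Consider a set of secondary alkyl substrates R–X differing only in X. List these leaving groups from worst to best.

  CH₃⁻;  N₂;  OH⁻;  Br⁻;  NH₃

CH₃⁻ < OH⁻ < NH₃ < Br⁻ < N₂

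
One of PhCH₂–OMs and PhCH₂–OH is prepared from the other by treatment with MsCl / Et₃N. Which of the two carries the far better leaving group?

PhCH₂–OMs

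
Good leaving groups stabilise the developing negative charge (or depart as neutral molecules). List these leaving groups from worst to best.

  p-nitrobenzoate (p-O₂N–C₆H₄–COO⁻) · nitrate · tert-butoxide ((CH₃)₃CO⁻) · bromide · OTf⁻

The more stable X⁻ (or X) is on its own — i.e. the weaker a base it is — the better a leaving group it makes.
OTf⁻: pKₐ(CF₃SO₃H (triflic acid)) ≈ -14
bromide: pKₐ(HBr) ≈ -9
nitrate: pKₐ(HNO₃) ≈ -1.3
p-nitrobenzoate (p-O₂N–C₆H₄–COO⁻): pKₐ(p-nitrobenzoic acid) ≈ 3.4
tert-butoxide ((CH₃)₃CO⁻): pKₐ(t-BuOH) ≈ 18
Listed from poorest to best leaving group as asked.

tert-butoxide ((CH₃)₃CO⁻) < p-nitrobenzoate (p-O₂N–C₆H₄–COO⁻) < nitrate < bromide < OTf⁻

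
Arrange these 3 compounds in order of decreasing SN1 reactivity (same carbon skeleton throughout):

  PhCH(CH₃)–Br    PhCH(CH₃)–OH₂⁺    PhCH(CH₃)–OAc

Same R in every case — rank the leaving groups.
Leaving-group ability tracks the stability of the departed species; conjugate-acid pKₐ is the usual yardstick (lower pKₐ → better LG).
PhCH(CH₃)–Br loses Br⁻: pKₐ(HBr) ≈ -9
PhCH(CH₃)–OH₂⁺ loses H₂O: pKₐ(H₃O⁺) ≈ -1.7
PhCH(CH₃)–OAc loses AcO⁻: pKₐ(CH₃COOH) ≈ 4.8

PhCH(CH₃)–Br > PhCH(CH₃)–OH₂⁺ > PhCH(CH₃)–OAc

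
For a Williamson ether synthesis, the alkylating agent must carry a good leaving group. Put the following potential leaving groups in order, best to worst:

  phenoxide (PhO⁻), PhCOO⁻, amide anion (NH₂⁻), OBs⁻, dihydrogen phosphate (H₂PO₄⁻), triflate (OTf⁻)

triflate (OTf⁻) > OBs⁻ > dihydrogen phosphate (H₂PO₄⁻) > PhCOO⁻ > phenoxide (PhO⁻) > amide anion (NH₂⁻)

Rank by basicity of the departing species: weakest base leaves most easily.
triflate (OTf⁻): pKₐ(CF₃SO₃H (triflic acid)) ≈ -14
OBs⁻: pKₐ(p-BrC₆H₄SO₃H) ≈ -2.8
dihydrogen phosphate (H₂PO₄⁻): pKₐ(H₃PO₄) ≈ 2.1 — moderate base; biological leaving group after further activation
PhCOO⁻: pKₐ(C₆H₅COOH) ≈ 4.2
phenoxide (PhO⁻): pKₐ(C₆H₅OH (phenol)) ≈ 10
amide anion (NH₂⁻): pKₐ(NH₃) ≈ 38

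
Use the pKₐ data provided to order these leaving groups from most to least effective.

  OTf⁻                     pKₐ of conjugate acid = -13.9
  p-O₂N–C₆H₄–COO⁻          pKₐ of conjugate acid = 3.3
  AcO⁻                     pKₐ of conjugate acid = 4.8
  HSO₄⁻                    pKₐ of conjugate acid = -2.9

Lower conjugate-acid pKₐ ⇒ weaker base ⇒ better leaving group.
Sorting by the given values: OTf⁻ (-13.9), HSO₄⁻ (-2.9), p-O₂N–C₆H₄–COO⁻ (3.3), AcO⁻ (4.8).

OTf⁻ > HSO₄⁻ > p-O₂N–C₆H₄–COO⁻ > AcO⁻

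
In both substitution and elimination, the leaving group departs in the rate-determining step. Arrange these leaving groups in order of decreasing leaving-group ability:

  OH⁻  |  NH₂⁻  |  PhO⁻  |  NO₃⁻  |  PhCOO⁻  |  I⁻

I⁻: pKₐ(HI) ≈ -10
NO₃⁻: pKₐ(HNO₃) ≈ -1.3
PhCOO⁻: pKₐ(C₆H₅COOH) ≈ 4.2
PhO⁻: pKₐ(C₆H₅OH (phenol)) ≈ 10
OH⁻: pKₐ(H₂O) ≈ 15.7
NH₂⁻: pKₐ(NH₃) ≈ 38

I⁻ > NO₃⁻ > PhCOO⁻ > PhO⁻ > OH⁻ > NH₂⁻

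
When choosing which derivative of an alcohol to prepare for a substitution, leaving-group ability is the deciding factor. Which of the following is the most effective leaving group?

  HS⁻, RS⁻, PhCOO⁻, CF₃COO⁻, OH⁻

The more stable X⁻ (or X) is on its own — i.e. the weaker a base it is — the better a leaving group it makes.
CF₃COO⁻: pKₐ(CF₃COOH) ≈ 0.2
PhCOO⁻: pKₐ(C₆H₅COOH) ≈ 4.2
HS⁻: pKₐ(H₂S) ≈ 7
RS⁻: pKₐ(RSH (a thiol)) ≈ 10.5
OH⁻: pKₐ(H₂O) ≈ 15.7

CF₃COO⁻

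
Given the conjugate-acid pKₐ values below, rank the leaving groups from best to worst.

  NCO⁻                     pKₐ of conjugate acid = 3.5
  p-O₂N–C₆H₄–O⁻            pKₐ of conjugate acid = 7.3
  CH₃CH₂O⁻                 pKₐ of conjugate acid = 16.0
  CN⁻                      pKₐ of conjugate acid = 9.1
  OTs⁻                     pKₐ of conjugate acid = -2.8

OTs⁻ > NCO⁻ > p-O₂N–C₆H₄–O⁻ > CN⁻ > CH₃CH₂O⁻

Lower conjugate-acid pKₐ ⇒ weaker base ⇒ better leaving group.
Sorting by the given values: OTs⁻ (-2.8), NCO⁻ (3.5), p-O₂N–C₆H₄–O⁻ (7.3), CN⁻ (9.1), CH₃CH₂O⁻ (16.0).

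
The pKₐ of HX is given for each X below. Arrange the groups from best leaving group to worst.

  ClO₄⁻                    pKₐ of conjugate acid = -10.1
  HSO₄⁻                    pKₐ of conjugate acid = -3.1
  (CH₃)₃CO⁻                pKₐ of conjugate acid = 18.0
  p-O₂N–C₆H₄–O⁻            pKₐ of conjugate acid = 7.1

ClO₄⁻ > HSO₄⁻ > p-O₂N–C₆H₄–O⁻ > (CH₃)₃CO⁻

Lower conjugate-acid pKₐ ⇒ weaker base ⇒ better leaving group.
Sorting by the given values: ClO₄⁻ (-10.1), HSO₄⁻ (-3.1), p-O₂N–C₆H₄–O⁻ (7.1), (CH₃)₃CO⁻ (18.0).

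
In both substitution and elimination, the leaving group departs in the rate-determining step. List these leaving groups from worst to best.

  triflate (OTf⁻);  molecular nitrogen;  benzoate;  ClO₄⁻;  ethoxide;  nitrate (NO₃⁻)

ethoxide < benzoate < nitrate (NO₃⁻) < ClO₄⁻ < triflate (OTf⁻) < molecular nitrogen

Rank by basicity of the departing species: weakest base leaves most easily.
molecular nitrogen: no meaningful conjugate acid; N₂ departs as an exceptionally stable neutral molecule
triflate (OTf⁻): pKₐ(CF₃SO₃H (triflic acid)) ≈ -14
ClO₄⁻: pKₐ(HClO₄) ≈ -10
nitrate (NO₃⁻): pKₐ(HNO₃) ≈ -1.3
benzoate: pKₐ(C₆H₅COOH) ≈ 4.2
ethoxide: pKₐ(CH₃CH₂OH) ≈ 16
The question asks for worst first, so the sequence is read in increasing leaving-group ability.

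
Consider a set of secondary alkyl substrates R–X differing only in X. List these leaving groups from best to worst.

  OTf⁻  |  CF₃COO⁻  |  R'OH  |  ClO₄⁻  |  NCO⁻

OTf⁻ > ClO₄⁻ > R'OH > CF₃COO⁻ > NCO⁻

OTf⁻: pKₐ(CF₃SO₃H (triflic acid)) ≈ -14 — charge spread over three oxygens and a CF₃ group; the premier leaving group in synthesis
ClO₄⁻: pKₐ(HClO₄) ≈ -10 — extremely weak base; rarely used for safety reasons
R'OH: pKₐ(R'OH₂⁺) ≈ -2.4
CF₃COO⁻: pKₐ(CF₃COOH) ≈ 0.2 — strongly electron-withdrawing CF₃ stabilises the carboxylate
NCO⁻: pKₐ(HOCN) ≈ 3.5 — resonance between N and O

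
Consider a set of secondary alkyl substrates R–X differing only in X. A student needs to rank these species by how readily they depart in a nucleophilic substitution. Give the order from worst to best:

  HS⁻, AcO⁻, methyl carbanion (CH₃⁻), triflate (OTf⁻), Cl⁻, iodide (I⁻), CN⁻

Rank by basicity of the departing species: weakest base leaves most easily.
triflate (OTf⁻): pKₐ(CF₃SO₃H (triflic acid)) ≈ -14
iodide (I⁻): pKₐ(HI) ≈ -10
Cl⁻: pKₐ(HCl) ≈ -7
AcO⁻: pKₐ(CH₃COOH) ≈ 4.8
HS⁻: pKₐ(H₂S) ≈ 7
CN⁻: pKₐ(HCN) ≈ 9.2
methyl carbanion (CH₃⁻): pKₐ(CH₄) ≈ 48
Reversing gives the worst-to-best order requested.

methyl carbanion (CH₃⁻) < CN⁻ < HS⁻ < AcO⁻ < Cl⁻ < iodide (I⁻) < triflate (OTf⁻)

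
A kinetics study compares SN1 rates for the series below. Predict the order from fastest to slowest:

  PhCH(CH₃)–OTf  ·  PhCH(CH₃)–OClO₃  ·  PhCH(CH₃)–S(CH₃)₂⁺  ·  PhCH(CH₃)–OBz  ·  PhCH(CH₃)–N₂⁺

The skeletons are identical, so relative rate is governed entirely by leaving-group ability.
Rank by basicity of the departing species: weakest base leaves most easily.
PhCH(CH₃)–N₂⁺ loses N₂: no meaningful conjugate acid; N₂ departs as an exceptionally stable neutral molecule
PhCH(CH₃)–OTf loses OTf⁻: pKₐ(CF₃SO₃H (triflic acid)) ≈ -14
PhCH(CH₃)–OClO₃ loses ClO₄⁻: pKₐ(HClO₄) ≈ -10
PhCH(CH₃)–S(CH₃)₂⁺ loses SR'₂: pKₐ(R'₂SH⁺) ≈ -7
PhCH(CH₃)–OBz loses PhCOO⁻: pKₐ(C₆H₅COOH) ≈ 4.2

PhCH(CH₃)–N₂⁺ > PhCH(CH₃)–OTf > PhCH(CH₃)–OClO₃ > PhCH(CH₃)–S(CH₃)₂⁺ > PhCH(CH₃)–OBz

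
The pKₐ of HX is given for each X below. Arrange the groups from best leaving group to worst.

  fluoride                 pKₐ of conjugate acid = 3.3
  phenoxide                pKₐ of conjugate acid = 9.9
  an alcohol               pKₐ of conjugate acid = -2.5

an alcohol > fluoride > phenoxide

Lower conjugate-acid pKₐ ⇒ weaker base ⇒ better leaving group.
Sorting by the given values: an alcohol (-2.5), fluoride (3.3), phenoxide (9.9).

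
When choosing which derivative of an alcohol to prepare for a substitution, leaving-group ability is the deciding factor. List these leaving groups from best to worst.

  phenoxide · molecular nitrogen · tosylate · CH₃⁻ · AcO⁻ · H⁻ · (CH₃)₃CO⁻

Rank by basicity of the departing species: weakest base leaves most easily.
molecular nitrogen: no meaningful conjugate acid; N₂ departs as an exceptionally stable neutral molecule
tosylate: pKₐ(p-CH₃C₆H₄SO₃H (TsOH)) ≈ -2.8
AcO⁻: pKₐ(CH₃COOH) ≈ 4.8 — resonance-stabilised but still a weak base
phenoxide: pKₐ(C₆H₅OH (phenol)) ≈ 10 — resonance into the ring helps, but still a poor LG
(CH₃)₃CO⁻: pKₐ(t-BuOH) ≈ 18 — bulky, strongly basic alkoxide
H⁻: pKₐ(H₂) ≈ 36 — extremely strong base; leaves only in special hydride-transfer contexts
CH₃⁻: pKₐ(CH₄) ≈ 48

molecular nitrogen > tosylate > AcO⁻ > phenoxide > (CH₃)₃CO⁻ > H⁻ > CH₃⁻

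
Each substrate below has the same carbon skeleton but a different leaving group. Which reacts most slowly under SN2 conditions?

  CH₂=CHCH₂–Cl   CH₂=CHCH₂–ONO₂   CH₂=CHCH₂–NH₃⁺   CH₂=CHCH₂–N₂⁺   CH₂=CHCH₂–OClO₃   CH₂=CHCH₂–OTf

CH₂=CHCH₂–NH₃⁺

Same R in every case — rank the leaving groups.
A good leaving group is a weak base: the lower the pKₐ of its conjugate acid, the more readily it departs.
CH₂=CHCH₂–N₂⁺ loses N₂: no meaningful conjugate acid; N₂ departs as an exceptionally stable neutral molecule
CH₂=CHCH₂–OTf loses OTf⁻: pKₐ(CF₃SO₃H (triflic acid)) ≈ -14
CH₂=CHCH₂–OClO₃ loses ClO₄⁻: pKₐ(HClO₄) ≈ -10
CH₂=CHCH₂–Cl loses Cl⁻: pKₐ(HCl) ≈ -7
CH₂=CHCH₂–ONO₂ loses NO₃⁻: pKₐ(HNO₃) ≈ -1.3
CH₂=CHCH₂–NH₃⁺ loses NH₃: pKₐ(NH₄⁺) ≈ 9.2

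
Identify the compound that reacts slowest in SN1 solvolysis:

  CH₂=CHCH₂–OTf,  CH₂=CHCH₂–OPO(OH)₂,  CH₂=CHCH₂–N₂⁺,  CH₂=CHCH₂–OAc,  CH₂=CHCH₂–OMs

CH₂=CHCH₂–OAc

The skeletons are identical, so relative rate is governed entirely by leaving-group ability.
Leaving-group ability tracks the stability of the departed species; conjugate-acid pKₐ is the usual yardstick (lower pKₐ → better LG).
CH₂=CHCH₂–N₂⁺ loses N₂: no meaningful conjugate acid; N₂ departs as an exceptionally stable neutral molecule
CH₂=CHCH₂–OTf loses OTf⁻: pKₐ(CF₃SO₃H (triflic acid)) ≈ -14
CH₂=CHCH₂–OMs loses OMs⁻: pKₐ(CH₃SO₃H (MsOH)) ≈ -1.9
CH₂=CHCH₂–OPO(OH)₂ loses H₂PO₄⁻: pKₐ(H₃PO₄) ≈ 2.1
CH₂=CHCH₂–OAc loses AcO⁻: pKₐ(CH₃COOH) ≈ 4.8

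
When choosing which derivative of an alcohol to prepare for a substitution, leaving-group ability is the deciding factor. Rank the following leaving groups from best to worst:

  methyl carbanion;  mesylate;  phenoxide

mesylate > phenoxide > methyl carbanion

mesylate: pKₐ(CH₃SO₃H (MsOH)) ≈ -1.9 — resonance-delocalised alkanesulfonate
phenoxide: pKₐ(C₆H₅OH (phenol)) ≈ 10 — resonance into the ring helps, but still a poor LG
methyl carbanion: pKₐ(CH₄) ≈ 48 — unstabilised carbanion; the worst conceivable leaving group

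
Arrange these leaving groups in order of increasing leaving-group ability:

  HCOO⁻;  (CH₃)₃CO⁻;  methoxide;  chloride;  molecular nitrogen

(CH₃)₃CO⁻ < methoxide < HCOO⁻ < chloride < molecular nitrogen

A good leaving group is a weak base: the lower the pKₐ of its conjugate acid, the more readily it departs.
molecular nitrogen: no meaningful conjugate acid; N₂ departs as an exceptionally stable neutral molecule
chloride: pKₐ(HCl) ≈ -7
HCOO⁻: pKₐ(HCOOH) ≈ 3.8
methoxide: pKₐ(CH₃OH) ≈ 15.5
(CH₃)₃CO⁻: pKₐ(t-BuOH) ≈ 18
The question asks for worst first, so the sequence is read in increasing leaving-group ability.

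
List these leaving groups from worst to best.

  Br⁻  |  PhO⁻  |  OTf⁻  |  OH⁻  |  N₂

OH⁻ < PhO⁻ < Br⁻ < OTf⁻ < N₂

The more stable X⁻ (or X) is on its own — i.e. the weaker a base it is — the better a leaving group it makes.
N₂: no meaningful conjugate acid; N₂ departs as an exceptionally stable neutral molecule
OTf⁻: pKₐ(CF₃SO₃H (triflic acid)) ≈ -14
Br⁻: pKₐ(HBr) ≈ -9
PhO⁻: pKₐ(C₆H₅OH (phenol)) ≈ 10
OH⁻: pKₐ(H₂O) ≈ 15.7
Listed from poorest to best leaving group as asked.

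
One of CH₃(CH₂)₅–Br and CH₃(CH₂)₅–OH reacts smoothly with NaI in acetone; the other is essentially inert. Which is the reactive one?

CH₃(CH₂)₅–Br

From CH₃(CH₂)₅–OH the departing group would be OH⁻ (pKₐ(H₂O) ≈ 15.7). Strong base; essentially never leaves without prior activation.
From CH₃(CH₂)₅–Br the leaving group is Br⁻ (pKₐ(HBr) ≈ -9). Weak base; good leaving group.
(In practice CH₃(CH₂)₅–Br is made from CH₃(CH₂)₅–OH by treatment with PBr₃, replacing the hydroxyl with bromide.)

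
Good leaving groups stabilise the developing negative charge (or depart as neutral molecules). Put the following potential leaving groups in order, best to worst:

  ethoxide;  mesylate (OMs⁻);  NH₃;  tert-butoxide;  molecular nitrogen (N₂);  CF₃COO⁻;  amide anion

molecular nitrogen (N₂) > mesylate (OMs⁻) > CF₃COO⁻ > NH₃ > ethoxide > tert-butoxide > amide anion

A good leaving group is a weak base: the lower the pKₐ of its conjugate acid, the more readily it departs.
molecular nitrogen (N₂): no meaningful conjugate acid; N₂ departs as an exceptionally stable neutral molecule
mesylate (OMs⁻): pKₐ(CH₃SO₃H (MsOH)) ≈ -1.9 — resonance-delocalised alkanesulfonate
CF₃COO⁻: pKₐ(CF₃COOH) ≈ 0.2 — strongly electron-withdrawing CF₃ stabilises the carboxylate
NH₃: pKₐ(NH₄⁺) ≈ 9.2 — neutral but moderately basic; leaves from R–NH₃⁺
ethoxide: pKₐ(CH₃CH₂OH) ≈ 16 — strong base; alkoxides do not leave unassisted
tert-butoxide: pKₐ(t-BuOH) ≈ 18 — bulky, strongly basic alkoxide
amide anion: pKₐ(NH₃) ≈ 38 — extremely strong base; never a leaving group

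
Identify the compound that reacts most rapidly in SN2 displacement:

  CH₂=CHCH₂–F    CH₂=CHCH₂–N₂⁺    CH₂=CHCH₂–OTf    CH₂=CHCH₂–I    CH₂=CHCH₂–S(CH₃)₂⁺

With the same alkyl group throughout, only the leaving group differentiates the rates.
A good leaving group is a weak base: the lower the pKₐ of its conjugate acid, the more readily it departs.
CH₂=CHCH₂–N₂⁺ loses N₂: no meaningful conjugate acid; N₂ departs as an exceptionally stable neutral molecule
CH₂=CHCH₂–OTf loses OTf⁻: pKₐ(CF₃SO₃H (triflic acid)) ≈ -14
CH₂=CHCH₂–I loses I⁻: pKₐ(HI) ≈ -10
CH₂=CHCH₂–S(CH₃)₂⁺ loses SR'₂: pKₐ(R'₂SH⁺) ≈ -7
CH₂=CHCH₂–F loses F⁻: pKₐ(HF) ≈ 3.2

CH₂=CHCH₂–N₂⁺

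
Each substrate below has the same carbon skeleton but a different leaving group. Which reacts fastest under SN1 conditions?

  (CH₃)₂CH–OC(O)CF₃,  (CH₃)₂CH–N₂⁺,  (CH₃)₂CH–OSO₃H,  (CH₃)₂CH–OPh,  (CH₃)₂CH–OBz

(CH₃)₂CH–N₂⁺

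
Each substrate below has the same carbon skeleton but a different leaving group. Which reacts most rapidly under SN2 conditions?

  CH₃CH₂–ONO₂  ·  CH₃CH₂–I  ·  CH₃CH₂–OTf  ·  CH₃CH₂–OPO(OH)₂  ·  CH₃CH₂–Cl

The skeletons are identical, so relative rate is governed entirely by leaving-group ability.
A good leaving group is a weak base: the lower the pKₐ of its conjugate acid, the more readily it departs.
CH₃CH₂–OTf loses OTf⁻: pKₐ(CF₃SO₃H (triflic acid)) ≈ -14
CH₃CH₂–I loses I⁻: pKₐ(HI) ≈ -10
CH₃CH₂–Cl loses Cl⁻: pKₐ(HCl) ≈ -7
CH₃CH₂–ONO₂ loses NO₃⁻: pKₐ(HNO₃) ≈ -1.3
CH₃CH₂–OPO(OH)₂ loses H₂PO₄⁻: pKₐ(H₃PO₄) ≈ 2.1

CH₃CH₂–OTf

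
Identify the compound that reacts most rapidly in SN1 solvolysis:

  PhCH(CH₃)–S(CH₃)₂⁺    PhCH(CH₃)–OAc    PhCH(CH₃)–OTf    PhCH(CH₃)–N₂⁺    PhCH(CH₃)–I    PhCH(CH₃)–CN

Identical carbon frameworks mean the comparison reduces to leaving-group quality.
Leaving-group ability tracks the stability of the departed species; conjugate-acid pKₐ is the usual yardstick (lower pKₐ → better LG).
PhCH(CH₃)–N₂⁺ loses N₂: no meaningful conjugate acid; N₂ departs as an exceptionally stable neutral molecule
PhCH(CH₃)–OTf loses OTf⁻: pKₐ(CF₃SO₃H (triflic acid)) ≈ -14
PhCH(CH₃)–I loses I⁻: pKₐ(HI) ≈ -10
PhCH(CH₃)–S(CH₃)₂⁺ loses SR'₂: pKₐ(R'₂SH⁺) ≈ -7
PhCH(CH₃)–OAc loses AcO⁻: pKₐ(CH₃COOH) ≈ 4.8
PhCH(CH₃)–CN loses CN⁻: pKₐ(HCN) ≈ 9.2

PhCH(CH₃)–N₂⁺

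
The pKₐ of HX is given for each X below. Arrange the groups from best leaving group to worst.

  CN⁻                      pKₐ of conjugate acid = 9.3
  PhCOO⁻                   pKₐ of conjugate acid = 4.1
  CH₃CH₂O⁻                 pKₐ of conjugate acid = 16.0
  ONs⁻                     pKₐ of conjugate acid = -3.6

ONs⁻ > PhCOO⁻ > CN⁻ > CH₃CH₂O⁻

Lower conjugate-acid pKₐ ⇒ weaker base ⇒ better leaving group.
Sorting by the given values: ONs⁻ (-3.6), PhCOO⁻ (4.1), CN⁻ (9.3), CH₃CH₂O⁻ (16.0).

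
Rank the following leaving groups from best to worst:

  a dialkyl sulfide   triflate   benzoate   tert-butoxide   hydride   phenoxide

triflate > a dialkyl sulfide > benzoate > phenoxide > tert-butoxide > hydride

Leaving-group ability tracks the stability of the departed species; conjugate-acid pKₐ is the usual yardstick (lower pKₐ → better LG).
triflate: pKₐ(CF₃SO₃H (triflic acid)) ≈ -14 — charge spread over three oxygens and a CF₃ group; the premier leaving group in synthesis
a dialkyl sulfide: pKₐ(R'₂SH⁺) ≈ -7
benzoate: pKₐ(C₆H₅COOH) ≈ 4.2 — aryl carboxylate
phenoxide: pKₐ(C₆H₅OH (phenol)) ≈ 10
tert-butoxide: pKₐ(t-BuOH) ≈ 18
hydride: pKₐ(H₂) ≈ 36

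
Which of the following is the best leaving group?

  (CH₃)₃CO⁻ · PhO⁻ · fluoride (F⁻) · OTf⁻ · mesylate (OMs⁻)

Leaving-group ability tracks the stability of the departed species; conjugate-acid pKₐ is the usual yardstick (lower pKₐ → better LG).
OTf⁻: pKₐ(CF₃SO₃H (triflic acid)) ≈ -14
mesylate (OMs⁻): pKₐ(CH₃SO₃H (MsOH)) ≈ -1.9
fluoride (F⁻): pKₐ(HF) ≈ 3.2
PhO⁻: pKₐ(C₆H₅OH (phenol)) ≈ 10
(CH₃)₃CO⁻: pKₐ(t-BuOH) ≈ 18

OTf⁻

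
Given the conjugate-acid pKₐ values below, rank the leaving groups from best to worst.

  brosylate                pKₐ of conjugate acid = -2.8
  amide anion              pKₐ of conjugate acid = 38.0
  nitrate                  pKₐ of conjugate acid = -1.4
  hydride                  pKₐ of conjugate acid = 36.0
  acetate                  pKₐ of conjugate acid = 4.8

Lower conjugate-acid pKₐ ⇒ weaker base ⇒ better leaving group.
Sorting by the given values: brosylate (-2.8), nitrate (-1.4), acetate (4.8), hydride (36.0), amide anion (38.0).

brosylate > nitrate > acetate > hydride > amide anion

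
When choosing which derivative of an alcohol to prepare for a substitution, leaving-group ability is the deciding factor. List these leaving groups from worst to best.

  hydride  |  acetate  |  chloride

chloride: pKₐ(HCl) ≈ -7 — moderately weak base
acetate: pKₐ(CH₃COOH) ≈ 4.8 — resonance-stabilised but still a weak base
hydride: pKₐ(H₂) ≈ 36 — extremely strong base; leaves only in special hydride-transfer contexts
Reversing gives the worst-to-best order requested.

hydride < acetate < chloride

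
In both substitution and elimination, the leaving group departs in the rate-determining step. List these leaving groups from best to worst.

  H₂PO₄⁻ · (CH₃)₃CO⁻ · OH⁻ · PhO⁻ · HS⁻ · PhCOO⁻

A good leaving group is a weak base: the lower the pKₐ of its conjugate acid, the more readily it departs.
H₂PO₄⁻: pKₐ(H₃PO₄) ≈ 2.1
PhCOO⁻: pKₐ(C₆H₅COOH) ≈ 4.2
HS⁻: pKₐ(H₂S) ≈ 7
PhO⁻: pKₐ(C₆H₅OH (phenol)) ≈ 10
OH⁻: pKₐ(H₂O) ≈ 15.7
(CH₃)₃CO⁻: pKₐ(t-BuOH) ≈ 18

H₂PO₄⁻ > PhCOO⁻ > HS⁻ > PhO⁻ > OH⁻ > (CH₃)₃CO⁻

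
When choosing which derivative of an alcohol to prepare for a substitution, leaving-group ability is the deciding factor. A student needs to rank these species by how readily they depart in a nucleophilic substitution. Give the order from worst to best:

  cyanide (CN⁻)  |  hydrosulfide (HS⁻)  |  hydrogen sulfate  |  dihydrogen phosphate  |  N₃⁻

Leaving-group ability tracks the stability of the departed species; conjugate-acid pKₐ is the usual yardstick (lower pKₐ → better LG).
hydrogen sulfate: pKₐ(H₂SO₄) ≈ -3
dihydrogen phosphate: pKₐ(H₃PO₄) ≈ 2.1
N₃⁻: pKₐ(HN₃) ≈ 4.7
hydrosulfide (HS⁻): pKₐ(H₂S) ≈ 7
cyanide (CN⁻): pKₐ(HCN) ≈ 9.2
Reversing gives the worst-to-best order requested.

cyanide (CN⁻) < hydrosulfide (HS⁻) < N₃⁻ < dihydrogen phosphate < hydrogen sulfate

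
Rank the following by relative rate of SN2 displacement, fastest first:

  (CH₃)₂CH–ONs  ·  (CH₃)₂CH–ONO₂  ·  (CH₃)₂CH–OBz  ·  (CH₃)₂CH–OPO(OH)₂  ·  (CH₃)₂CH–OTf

(CH₃)₂CH–OTf > (CH₃)₂CH–ONs > (CH₃)₂CH–ONO₂ > (CH₃)₂CH–OPO(OH)₂ > (CH₃)₂CH–OBz

Identical carbon frameworks mean the comparison reduces to leaving-group quality.
A good leaving group is a weak base: the lower the pKₐ of its conjugate acid, the more readily it departs.
(CH₃)₂CH–OTf loses OTf⁻: pKₐ(CF₃SO₃H (triflic acid)) ≈ -14
(CH₃)₂CH–ONs loses ONs⁻: pKₐ(p-O₂NC₆H₄SO₃H) ≈ -3.5
(CH₃)₂CH–ONO₂ loses NO₃⁻: pKₐ(HNO₃) ≈ -1.3
(CH₃)₂CH–OPO(OH)₂ loses H₂PO₄⁻: pKₐ(H₃PO₄) ≈ 2.1
(CH₃)₂CH–OBz loses PhCOO⁻: pKₐ(C₆H₅COOH) ≈ 4.2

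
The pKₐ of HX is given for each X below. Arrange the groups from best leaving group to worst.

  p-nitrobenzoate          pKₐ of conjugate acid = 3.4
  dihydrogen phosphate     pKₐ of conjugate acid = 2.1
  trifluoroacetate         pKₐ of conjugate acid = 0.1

trifluoroacetate > dihydrogen phosphate > p-nitrobenzoate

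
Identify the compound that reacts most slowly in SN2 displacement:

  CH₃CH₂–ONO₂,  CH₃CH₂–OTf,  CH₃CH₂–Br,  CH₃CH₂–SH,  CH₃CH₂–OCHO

With the same alkyl group throughout, only the leaving group differentiates the rates.
A good leaving group is a weak base: the lower the pKₐ of its conjugate acid, the more readily it departs.
CH₃CH₂–OTf loses OTf⁻: pKₐ(CF₃SO₃H (triflic acid)) ≈ -14
CH₃CH₂–Br loses Br⁻: pKₐ(HBr) ≈ -9
CH₃CH₂–ONO₂ loses NO₃⁻: pKₐ(HNO₃) ≈ -1.3
CH₃CH₂–OCHO loses HCOO⁻: pKₐ(HCOOH) ≈ 3.8
CH₃CH₂–SH loses HS⁻: pKₐ(H₂S) ≈ 7

CH₃CH₂–SH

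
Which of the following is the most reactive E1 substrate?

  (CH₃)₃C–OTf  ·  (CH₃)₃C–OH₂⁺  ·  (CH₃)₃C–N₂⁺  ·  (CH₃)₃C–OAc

(CH₃)₃C–N₂⁺

Same R in every case — rank the leaving groups.
Rank by basicity of the departing species: weakest base leaves most easily.
(CH₃)₃C–N₂⁺ loses N₂: no meaningful conjugate acid; N₂ departs as an exceptionally stable neutral molecule
(CH₃)₃C–OTf loses OTf⁻: pKₐ(CF₃SO₃H (triflic acid)) ≈ -14
(CH₃)₃C–OH₂⁺ loses H₂O: pKₐ(H₃O⁺) ≈ -1.7
(CH₃)₃C–OAc loses AcO⁻: pKₐ(CH₃COOH) ≈ 4.8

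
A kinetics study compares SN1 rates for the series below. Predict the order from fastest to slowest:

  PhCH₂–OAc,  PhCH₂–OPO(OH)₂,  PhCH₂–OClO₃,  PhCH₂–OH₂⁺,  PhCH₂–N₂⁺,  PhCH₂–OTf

PhCH₂–N₂⁺ > PhCH₂–OTf > PhCH₂–OClO₃ > PhCH₂–OH₂⁺ > PhCH₂–OPO(OH)₂ > PhCH₂–OAc

Identical carbon frameworks mean the comparison reduces to leaving-group quality.
The more stable X⁻ (or X) is on its own — i.e. the weaker a base it is — the better a leaving group it makes.
PhCH₂–N₂⁺ loses N₂: no meaningful conjugate acid; N₂ departs as an exceptionally stable neutral molecule
PhCH₂–OTf loses OTf⁻: pKₐ(CF₃SO₃H (triflic acid)) ≈ -14
PhCH₂–OClO₃ loses ClO₄⁻: pKₐ(HClO₄) ≈ -10
PhCH₂–OH₂⁺ loses H₂O: pKₐ(H₃O⁺) ≈ -1.7
PhCH₂–OPO(OH)₂ loses H₂PO₄⁻: pKₐ(H₃PO₄) ≈ 2.1
PhCH₂–OAc loses AcO⁻: pKₐ(CH₃COOH) ≈ 4.8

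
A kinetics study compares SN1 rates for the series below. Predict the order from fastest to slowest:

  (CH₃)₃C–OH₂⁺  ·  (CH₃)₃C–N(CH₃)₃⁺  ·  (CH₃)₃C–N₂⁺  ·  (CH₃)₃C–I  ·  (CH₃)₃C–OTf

(CH₃)₃C–N₂⁺ > (CH₃)₃C–OTf > (CH₃)₃C–I > (CH₃)₃C–OH₂⁺ > (CH₃)₃C–N(CH₃)₃⁺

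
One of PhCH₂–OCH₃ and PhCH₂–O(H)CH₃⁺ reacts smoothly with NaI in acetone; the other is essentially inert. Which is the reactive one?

From PhCH₂–OCH₃ the departing group would be CH₃O⁻ (pKₐ(CH₃OH) ≈ 15.5). Strong base; alkoxides do not leave unassisted.
From PhCH₂–O(H)CH₃⁺ the leaving group is R'OH (pKₐ(R'OH₂⁺) ≈ -2.4). Neutral; leaves from a protonated ether (an oxonium ion, R–O(H)R'⁺).
(In practice PhCH₂–O(H)CH₃⁺ is made from PhCH₂–OCH₃ by protonation with concentrated HI, allowing neutral methanol, rather than methoxide, to depart.)

PhCH₂–O(H)CH₃⁺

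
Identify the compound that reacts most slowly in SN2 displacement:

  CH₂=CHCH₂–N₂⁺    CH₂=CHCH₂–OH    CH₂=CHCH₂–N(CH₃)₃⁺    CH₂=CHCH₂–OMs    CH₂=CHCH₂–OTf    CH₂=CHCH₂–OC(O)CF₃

CH₂=CHCH₂–OH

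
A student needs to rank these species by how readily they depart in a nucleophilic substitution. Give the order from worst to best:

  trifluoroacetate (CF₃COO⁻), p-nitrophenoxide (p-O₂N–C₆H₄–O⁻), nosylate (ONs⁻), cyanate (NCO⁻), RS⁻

RS⁻ < p-nitrophenoxide (p-O₂N–C₆H₄–O⁻) < cyanate (NCO⁻) < trifluoroacetate (CF₃COO⁻) < nosylate (ONs⁻)

The more stable X⁻ (or X) is on its own — i.e. the weaker a base it is — the better a leaving group it makes.
nosylate (ONs⁻): pKₐ(p-O₂NC₆H₄SO₃H) ≈ -3.5
trifluoroacetate (CF₃COO⁻): pKₐ(CF₃COOH) ≈ 0.2
cyanate (NCO⁻): pKₐ(HOCN) ≈ 3.5
p-nitrophenoxide (p-O₂N–C₆H₄–O⁻): pKₐ(p-nitrophenol) ≈ 7.2
RS⁻: pKₐ(RSH (a thiol)) ≈ 10.5
Reversing gives the worst-to-best order requested.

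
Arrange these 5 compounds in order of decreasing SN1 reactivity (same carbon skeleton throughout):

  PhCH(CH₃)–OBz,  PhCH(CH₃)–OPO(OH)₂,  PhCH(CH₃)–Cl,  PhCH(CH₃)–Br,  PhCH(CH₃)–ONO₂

The skeletons are identical, so relative rate is governed entirely by leaving-group ability.
Rank by basicity of the departing species: weakest base leaves most easily.
PhCH(CH₃)–Br loses Br⁻: pKₐ(HBr) ≈ -9
PhCH(CH₃)–Cl loses Cl⁻: pKₐ(HCl) ≈ -7
PhCH(CH₃)–ONO₂ loses NO₃⁻: pKₐ(HNO₃) ≈ -1.3
PhCH(CH₃)–OPO(OH)₂ loses H₂PO₄⁻: pKₐ(H₃PO₄) ≈ 2.1
PhCH(CH₃)–OBz loses PhCOO⁻: pKₐ(C₆H₅COOH) ≈ 4.2

PhCH(CH₃)–Br > PhCH(CH₃)–Cl > PhCH(CH₃)–ONO₂ > PhCH(CH₃)–OPO(OH)₂ > PhCH(CH₃)–OBz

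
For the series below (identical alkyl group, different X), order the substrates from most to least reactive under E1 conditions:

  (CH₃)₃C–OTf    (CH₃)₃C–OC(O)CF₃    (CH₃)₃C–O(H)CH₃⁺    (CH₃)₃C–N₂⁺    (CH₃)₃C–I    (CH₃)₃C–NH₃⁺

Identical carbon frameworks mean the comparison reduces to leaving-group quality.
A good leaving group is a weak base: the lower the pKₐ of its conjugate acid, the more readily it departs.
(CH₃)₃C–N₂⁺ loses N₂: no meaningful conjugate acid; N₂ departs as an exceptionally stable neutral molecule
(CH₃)₃C–OTf loses OTf⁻: pKₐ(CF₃SO₃H (triflic acid)) ≈ -14
(CH₃)₃C–I loses I⁻: pKₐ(HI) ≈ -10
(CH₃)₃C–O(H)CH₃⁺ loses R'OH: pKₐ(R'OH₂⁺) ≈ -2.4
(CH₃)₃C–OC(O)CF₃ loses CF₃COO⁻: pKₐ(CF₃COOH) ≈ 0.2
(CH₃)₃C–NH₃⁺ loses NH₃: pKₐ(NH₄⁺) ≈ 9.2

(CH₃)₃C–N₂⁺ > (CH₃)₃C–OTf > (CH₃)₃C–I > (CH₃)₃C–O(H)CH₃⁺ > (CH₃)₃C–OC(O)CF₃ > (CH₃)₃C–NH₃⁺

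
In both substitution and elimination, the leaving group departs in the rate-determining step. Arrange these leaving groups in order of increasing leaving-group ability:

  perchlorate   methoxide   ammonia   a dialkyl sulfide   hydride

hydride < methoxide < ammonia < a dialkyl sulfide < perchlorate

A good leaving group is a weak base: the lower the pKₐ of its conjugate acid, the more readily it departs.
perchlorate: pKₐ(HClO₄) ≈ -10
a dialkyl sulfide: pKₐ(R'₂SH⁺) ≈ -7
ammonia: pKₐ(NH₄⁺) ≈ 9.2
methoxide: pKₐ(CH₃OH) ≈ 15.5
hydride: pKₐ(H₂) ≈ 36
Reversing gives the worst-to-best order requested.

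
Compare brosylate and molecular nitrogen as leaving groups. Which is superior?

molecular nitrogen

molecular nitrogen is the better leaving group.
N₂ is the ultimate leaving group — it departs as an exceptionally stable neutral molecule, whereas brosylate (pKₐ(p-BrC₆H₄SO₃H) ≈ -2.8) is far more basic.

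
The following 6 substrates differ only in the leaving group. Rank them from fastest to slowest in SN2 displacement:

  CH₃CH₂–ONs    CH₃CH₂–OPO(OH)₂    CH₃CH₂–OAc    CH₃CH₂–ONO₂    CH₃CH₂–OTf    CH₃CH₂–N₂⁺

CH₃CH₂–N₂⁺ > CH₃CH₂–OTf > CH₃CH₂–ONs > CH₃CH₂–ONO₂ > CH₃CH₂–OPO(OH)₂ > CH₃CH₂–OAc

The skeletons are identical, so relative rate is governed entirely by leaving-group ability.
A good leaving group is a weak base: the lower the pKₐ of its conjugate acid, the more readily it departs.
CH₃CH₂–N₂⁺ loses N₂: no meaningful conjugate acid; N₂ departs as an exceptionally stable neutral molecule
CH₃CH₂–OTf loses OTf⁻: pKₐ(CF₃SO₃H (triflic acid)) ≈ -14
CH₃CH₂–ONs loses ONs⁻: pKₐ(p-O₂NC₆H₄SO₃H) ≈ -3.5
CH₃CH₂–ONO₂ loses NO₃⁻: pKₐ(HNO₃) ≈ -1.3
CH₃CH₂–OPO(OH)₂ loses H₂PO₄⁻: pKₐ(H₃PO₄) ≈ 2.1
CH₃CH₂–OAc loses AcO⁻: pKₐ(CH₃COOH) ≈ 4.8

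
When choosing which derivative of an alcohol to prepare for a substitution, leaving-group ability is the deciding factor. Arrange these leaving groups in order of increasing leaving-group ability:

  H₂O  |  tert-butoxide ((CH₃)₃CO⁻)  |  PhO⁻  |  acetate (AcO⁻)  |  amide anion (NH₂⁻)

amide anion (NH₂⁻) < tert-butoxide ((CH₃)₃CO⁻) < PhO⁻ < acetate (AcO⁻) < H₂O

Rank by basicity of the departing species: weakest base leaves most easily.
H₂O: pKₐ(H₃O⁺) ≈ -1.7 — neutral; leaves from a protonated alcohol (R–OH₂⁺)
acetate (AcO⁻): pKₐ(CH₃COOH) ≈ 4.8 — resonance-stabilised but still a weak base
PhO⁻: pKₐ(C₆H₅OH (phenol)) ≈ 10
tert-butoxide ((CH₃)₃CO⁻): pKₐ(t-BuOH) ≈ 18
amide anion (NH₂⁻): pKₐ(NH₃) ≈ 38
Reversing gives the worst-to-best order requested.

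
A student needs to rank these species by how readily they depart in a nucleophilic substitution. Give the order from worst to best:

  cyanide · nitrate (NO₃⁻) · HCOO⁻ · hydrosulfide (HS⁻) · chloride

cyanide < hydrosulfide (HS⁻) < HCOO⁻ < nitrate (NO₃⁻) < chloride

Rank by basicity of the departing species: weakest base leaves most easily.
chloride: pKₐ(HCl) ≈ -7
nitrate (NO₃⁻): pKₐ(HNO₃) ≈ -1.3
HCOO⁻: pKₐ(HCOOH) ≈ 3.8
hydrosulfide (HS⁻): pKₐ(H₂S) ≈ 7
cyanide: pKₐ(HCN) ≈ 9.2
Reversing gives the worst-to-best order requested.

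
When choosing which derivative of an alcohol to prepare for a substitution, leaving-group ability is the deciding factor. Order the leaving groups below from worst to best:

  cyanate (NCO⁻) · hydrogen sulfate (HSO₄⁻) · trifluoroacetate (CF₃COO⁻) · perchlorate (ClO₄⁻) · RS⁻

A good leaving group is a weak base: the lower the pKₐ of its conjugate acid, the more readily it departs.
perchlorate (ClO₄⁻): pKₐ(HClO₄) ≈ -10 — extremely weak base; rarely used for safety reasons
hydrogen sulfate (HSO₄⁻): pKₐ(H₂SO₄) ≈ -3
trifluoroacetate (CF₃COO⁻): pKₐ(CF₃COOH) ≈ 0.2
cyanate (NCO⁻): pKₐ(HOCN) ≈ 3.5
RS⁻: pKₐ(RSH (a thiol)) ≈ 10.5 — moderately basic; rarely leaves without activation
Reversing gives the worst-to-best order requested.

RS⁻ < cyanate (NCO⁻) < trifluoroacetate (CF₃COO⁻) < hydrogen sulfate (HSO₄⁻) < perchlorate (ClO₄⁻)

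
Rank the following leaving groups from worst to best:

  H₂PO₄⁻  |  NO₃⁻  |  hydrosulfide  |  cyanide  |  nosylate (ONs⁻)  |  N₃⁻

cyanide < hydrosulfide < N₃⁻ < H₂PO₄⁻ < NO₃⁻ < nosylate (ONs⁻)

nosylate (ONs⁻): pKₐ(p-O₂NC₆H₄SO₃H) ≈ -3.5
NO₃⁻: pKₐ(HNO₃) ≈ -1.3
H₂PO₄⁻: pKₐ(H₃PO₄) ≈ 2.1
N₃⁻: pKₐ(HN₃) ≈ 4.7
hydrosulfide: pKₐ(H₂S) ≈ 7
cyanide: pKₐ(HCN) ≈ 9.2
Listed from poorest to best leaving group as asked.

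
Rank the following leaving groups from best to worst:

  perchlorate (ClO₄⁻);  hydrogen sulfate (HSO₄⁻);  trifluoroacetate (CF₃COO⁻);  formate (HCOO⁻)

perchlorate (ClO₄⁻) > hydrogen sulfate (HSO₄⁻) > trifluoroacetate (CF₃COO⁻) > formate (HCOO⁻)

Leaving-group ability tracks the stability of the departed species; conjugate-acid pKₐ is the usual yardstick (lower pKₐ → better LG).
perchlorate (ClO₄⁻): pKₐ(HClO₄) ≈ -10 — extremely weak base; rarely used for safety reasons
hydrogen sulfate (HSO₄⁻): pKₐ(H₂SO₄) ≈ -3 — conjugate base of a strong mineral acid
trifluoroacetate (CF₃COO⁻): pKₐ(CF₃COOH) ≈ 0.2 — strongly electron-withdrawing CF₃ stabilises the carboxylate
formate (HCOO⁻): pKₐ(HCOOH) ≈ 3.8 — resonance-stabilised carboxylate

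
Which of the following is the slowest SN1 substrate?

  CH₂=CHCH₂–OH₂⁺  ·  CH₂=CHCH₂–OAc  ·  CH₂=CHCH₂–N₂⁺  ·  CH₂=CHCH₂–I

CH₂=CHCH₂–OAc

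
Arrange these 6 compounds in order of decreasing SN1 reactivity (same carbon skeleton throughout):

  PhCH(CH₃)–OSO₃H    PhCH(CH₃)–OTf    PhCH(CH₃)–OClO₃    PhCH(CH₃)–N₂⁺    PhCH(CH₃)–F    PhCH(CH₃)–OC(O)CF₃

Same R in every case — rank the leaving groups.
Leaving-group ability tracks the stability of the departed species; conjugate-acid pKₐ is the usual yardstick (lower pKₐ → better LG).
PhCH(CH₃)–N₂⁺ loses N₂: no meaningful conjugate acid; N₂ departs as an exceptionally stable neutral molecule
PhCH(CH₃)–OTf loses OTf⁻: pKₐ(CF₃SO₃H (triflic acid)) ≈ -14
PhCH(CH₃)–OClO₃ loses ClO₄⁻: pKₐ(HClO₄) ≈ -10
PhCH(CH₃)–OSO₃H loses HSO₄⁻: pKₐ(H₂SO₄) ≈ -3
PhCH(CH₃)–OC(O)CF₃ loses CF₃COO⁻: pKₐ(CF₃COOH) ≈ 0.2
PhCH(CH₃)–F loses F⁻: pKₐ(HF) ≈ 3.2

PhCH(CH₃)–N₂⁺ > PhCH(CH₃)–OTf > PhCH(CH₃)–OClO₃ > PhCH(CH₃)–OSO₃H > PhCH(CH₃)–OC(O)CF₃ > PhCH(CH₃)–F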